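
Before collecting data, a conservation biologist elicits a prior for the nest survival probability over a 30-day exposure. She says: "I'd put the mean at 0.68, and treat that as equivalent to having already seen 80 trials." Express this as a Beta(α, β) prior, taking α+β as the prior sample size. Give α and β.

Under the effective-sample-size interpretation, Beta(α, β) has prior mean α/(α+β) and prior sample size α+β.
So α+β = 80 and α/(α+β) = 0.68, giving α = 0.68·80 = 54.4 and β = 80 − 54.4 = 25.6.

α = 54.4, β = 25.6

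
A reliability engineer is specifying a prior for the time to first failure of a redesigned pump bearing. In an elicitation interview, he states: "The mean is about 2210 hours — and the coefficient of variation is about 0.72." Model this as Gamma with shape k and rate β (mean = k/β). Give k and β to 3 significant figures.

k ≈ 1.93, β ≈ 0.000873

For Gamma(k, rate β): mean = k/β, variance = k/β², so CV = 1/√k.
CV = 0.72, hence k = 1/CV² = 1.93.
Then β = k/mean = 1.93/2210 = 0.000873.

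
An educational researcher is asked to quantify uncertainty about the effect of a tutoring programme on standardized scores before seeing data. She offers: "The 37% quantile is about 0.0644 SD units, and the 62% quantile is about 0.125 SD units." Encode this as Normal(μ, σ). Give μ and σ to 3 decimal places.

μ = 0.096, σ = 0.095

For Normal(μ,σ), the p-quantile is μ + z_p·σ. Here z_{0.37} = -0.3319, z_{0.62} = 0.3055.
So 0.0644 = μ − 0.3319σ and 0.125 = μ + 0.3055σ.
Subtracting: σ = (0.125 − 0.0644)/(0.3055 − (-0.3319)) = 0.095.
Then μ = 0.0644 − (-0.3319)·0.095 = 0.096.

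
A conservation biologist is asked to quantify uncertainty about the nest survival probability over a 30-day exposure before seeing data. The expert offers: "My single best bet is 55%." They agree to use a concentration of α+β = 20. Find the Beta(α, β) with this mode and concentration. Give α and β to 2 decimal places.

For α,β > 1 the Beta mode is (α−1)/(α+β−2). With α+β = 20, the mode is (α−1)/18.
Set (α−1)/18 = 0.55 → α = 1 + 0.55·18 = 10.90.
β = 20 − α = 9.10.

α = 10.90, β = 9.10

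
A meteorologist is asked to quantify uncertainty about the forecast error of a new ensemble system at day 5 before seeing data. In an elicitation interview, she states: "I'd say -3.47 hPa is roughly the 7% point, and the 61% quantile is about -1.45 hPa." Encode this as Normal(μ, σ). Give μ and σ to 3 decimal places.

μ = -1.771, σ = 1.151

The p-quantile of Normal(μ,σ) is μ + z_p·σ, with z_{0.07} = -1.476 and z_{0.61} = 0.2793.
Eliminate σ: μ = (z₂·x₁ − z₁·x₂)/(z₂ − z₁) = (0.2793·-3.47 − (-1.476)·-1.45)/1.755 = -1.771.
Then σ = (x₂ − x₁)/(z₂ − z₁) = (-1.45 − -3.47)/1.755 = 1.151.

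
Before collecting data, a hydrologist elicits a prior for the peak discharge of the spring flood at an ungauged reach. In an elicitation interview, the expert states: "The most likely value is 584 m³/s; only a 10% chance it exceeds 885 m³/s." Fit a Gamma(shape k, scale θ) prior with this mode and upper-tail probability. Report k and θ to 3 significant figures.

Gamma(k,θ) with k>1 has mode (k−1)θ, so θ = 584/(k−1).
Need P(X < 885) = 0.9 with θ tied to k this way. Start at k = 2, θ = 584: P(X<885) ≈ 0.447.
Too low — raise k to concentrate. Iterating converges to k ≈ 11.8.
Then θ = 584/(11.8−1) ≈ 54.2.

k ≈ 11.8, θ ≈ 54.2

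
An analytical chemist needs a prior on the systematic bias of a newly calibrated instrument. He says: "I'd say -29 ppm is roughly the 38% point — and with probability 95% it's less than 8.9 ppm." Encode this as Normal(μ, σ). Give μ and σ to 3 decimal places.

μ = -23.064, σ = 19.433

For Normal(μ,σ), the p-quantile is μ + z_p·σ. Here z_{0.38} = -0.3055, z_{0.95} = 1.645.
So -29 = μ − 0.3055σ and 8.9 = μ + 1.645σ.
Subtracting: σ = (8.9 − -29)/(1.645 − (-0.3055)) = 19.433.
Then μ = -29 − (-0.3055)·19.433 = -23.064.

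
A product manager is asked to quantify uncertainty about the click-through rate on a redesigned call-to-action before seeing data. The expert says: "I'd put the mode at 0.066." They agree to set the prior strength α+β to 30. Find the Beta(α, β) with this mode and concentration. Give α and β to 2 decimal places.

α = 2.85, β = 27.15

For α,β > 1 the Beta mode is (α−1)/(α+β−2). With α+β = 30, the mode is (α−1)/28.
Set (α−1)/28 = 0.066 → α = 1 + 0.066·28 = 2.85.
β = 30 − α = 27.15.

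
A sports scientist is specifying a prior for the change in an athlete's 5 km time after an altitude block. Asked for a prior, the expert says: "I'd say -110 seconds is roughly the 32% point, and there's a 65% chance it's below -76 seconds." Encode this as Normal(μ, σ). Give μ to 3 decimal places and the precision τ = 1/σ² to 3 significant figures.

For Normal(μ,σ), the p-quantile is μ + z_p·σ. Here z_{0.32} = -0.4677, z_{0.65} = 0.3853.
So -110 = μ − 0.4677σ and -76 = μ + 0.3853σ.
Subtracting: σ = (-76 − -110)/(0.3853 − (-0.4677)) = 39.858.
Then μ = -110 − (-0.4677)·39.858 = -91.358.
Precision τ = 1/σ² = 1/39.86² = 0.000629.

μ = -91.358, τ = 0.000629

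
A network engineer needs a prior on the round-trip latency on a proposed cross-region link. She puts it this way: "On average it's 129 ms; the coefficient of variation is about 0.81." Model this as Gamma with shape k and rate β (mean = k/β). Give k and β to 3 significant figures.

k ≈ 1.52, β ≈ 0.0118

For Gamma(k, rate β): mean = k/β, variance = k/β², so CV = 1/√k.
CV = 0.81, hence k = 1/CV² = 1.52.
Then β = k/mean = 1.52/129 = 0.0118.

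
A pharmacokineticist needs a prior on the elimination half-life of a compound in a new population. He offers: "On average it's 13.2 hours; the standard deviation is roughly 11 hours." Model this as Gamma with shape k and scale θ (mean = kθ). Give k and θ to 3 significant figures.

k ≈ 1.44, θ ≈ 9.17

For Gamma(k, scale θ): mean = kθ, variance = kθ², so CV = 1/√k.
CV = SD/mean = 11/13.2 = 0.8333, hence k = 1/CV² = 1.44.
Then θ = mean/k = 13.2/1.44 = 9.17.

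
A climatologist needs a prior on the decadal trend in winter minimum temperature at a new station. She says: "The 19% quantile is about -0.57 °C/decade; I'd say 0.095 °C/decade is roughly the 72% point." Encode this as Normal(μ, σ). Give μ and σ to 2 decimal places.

μ = -0.17, σ = 0.46

The p-quantile of Normal(μ,σ) is μ + z_p·σ, with z_{0.19} = -0.8779 and z_{0.72} = 0.5828.
Eliminate σ: μ = (z₂·x₁ − z₁·x₂)/(z₂ − z₁) = (0.5828·-0.57 − (-0.8779)·0.095)/1.461 = -0.17.
Then σ = (x₂ − x₁)/(z₂ − z₁) = (0.095 − -0.57)/1.461 = 0.46.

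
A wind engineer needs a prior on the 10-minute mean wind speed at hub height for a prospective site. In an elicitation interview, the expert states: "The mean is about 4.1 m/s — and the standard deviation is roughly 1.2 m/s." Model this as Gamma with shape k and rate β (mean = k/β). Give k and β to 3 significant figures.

k ≈ 11.7, β ≈ 2.85

For Gamma(k, rate β): mean = k/β, variance = k/β², so CV = 1/√k.
CV = SD/mean = 1.2/4.1 = 0.2927, hence k = 1/CV² = 11.7.
Then β = k/mean = 11.7/4.1 = 2.85.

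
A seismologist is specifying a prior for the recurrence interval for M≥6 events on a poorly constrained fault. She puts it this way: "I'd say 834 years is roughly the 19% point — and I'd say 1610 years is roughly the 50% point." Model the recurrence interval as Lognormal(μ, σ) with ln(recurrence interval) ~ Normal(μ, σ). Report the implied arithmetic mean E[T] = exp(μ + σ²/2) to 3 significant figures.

E[T] ≈ 2130 years

If T ~ Lognormal(μ,σ) then ln T ~ Normal(μ,σ), so the p-quantile of ln T is μ + z_p·σ.
ln(834) = 6.726 and ln(1610) = 7.384; z_{0.19} = -0.8779, z_{0.5} = 0.
σ = (7.384 − 6.726)/(0 − (-0.8779)) = 0.749.
μ = 6.726 − (-0.8779)·0.749 = 7.384.
E[T] = exp(μ + σ²/2) = exp(7.384 + 0.2807) = 2130 years.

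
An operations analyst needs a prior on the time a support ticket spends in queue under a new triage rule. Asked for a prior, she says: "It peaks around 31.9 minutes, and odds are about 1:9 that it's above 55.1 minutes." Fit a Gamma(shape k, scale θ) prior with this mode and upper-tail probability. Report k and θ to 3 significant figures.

k ≈ 7.35, θ ≈ 5.02

Gamma(k,θ) with k>1 has mode (k−1)θ, so θ = 31.9/(k−1).
Need P(X < 55.1) = 0.9 with θ tied to k this way. Start at k = 2, θ = 31.9: P(X<55.1) ≈ 0.515.
Too low — raise k to concentrate. Iterating converges to k ≈ 7.35.
Then θ = 31.9/(7.35−1) ≈ 5.02.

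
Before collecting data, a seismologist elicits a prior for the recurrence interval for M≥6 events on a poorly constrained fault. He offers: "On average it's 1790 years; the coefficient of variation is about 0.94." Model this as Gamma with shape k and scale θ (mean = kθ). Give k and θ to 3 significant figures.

k ≈ 1.13, θ ≈ 1580

For Gamma(k, scale θ): mean = kθ, variance = kθ², so CV = 1/√k.
CV = 0.94, hence k = 1/CV² = 1.13.
Then θ = mean/k = 1790/1.13 = 1580.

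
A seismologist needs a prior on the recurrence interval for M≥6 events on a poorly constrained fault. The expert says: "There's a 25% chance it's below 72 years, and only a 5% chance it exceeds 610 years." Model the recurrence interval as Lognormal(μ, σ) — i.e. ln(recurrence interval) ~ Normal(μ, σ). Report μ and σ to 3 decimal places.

If T ~ Lognormal(μ,σ) then ln T ~ Normal(μ,σ), so the p-quantile of ln T is μ + z_p·σ.
ln(72) = 4.277 and ln(610) = 6.413; z_{0.25} = -0.6745, z_{0.95} = 1.645.
σ = (6.413 − 4.277)/(1.645 − (-0.6745)) = 0.921.
μ = 4.277 − (-0.6745)·0.921 = 4.898.

μ ≈ 4.898, σ ≈ 0.921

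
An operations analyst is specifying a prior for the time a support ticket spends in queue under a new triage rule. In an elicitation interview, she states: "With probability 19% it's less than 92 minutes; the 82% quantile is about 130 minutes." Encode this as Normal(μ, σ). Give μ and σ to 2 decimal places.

For Normal(μ,σ), the p-quantile is μ + z_p·σ. Here z_{0.19} = -0.8779, z_{0.82} = 0.9154.
So 92 = μ − 0.8779σ and 130 = μ + 0.9154σ.
Subtracting: σ = (130 − 92)/(0.9154 − (-0.8779)) = 21.19.
Then μ = 92 − (-0.8779)·21.19 = 110.60.

μ = 110.60, σ = 21.19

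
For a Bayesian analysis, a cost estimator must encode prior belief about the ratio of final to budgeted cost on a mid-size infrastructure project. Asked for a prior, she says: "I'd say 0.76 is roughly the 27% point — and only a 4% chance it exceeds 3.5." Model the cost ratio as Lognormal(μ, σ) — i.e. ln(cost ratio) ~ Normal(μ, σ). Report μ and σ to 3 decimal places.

μ ≈ 0.122, σ ≈ 0.646

If T ~ Lognormal(μ,σ) then ln T ~ Normal(μ,σ), so the p-quantile of ln T is μ + z_p·σ.
ln(0.76) = -0.2744 and ln(3.5) = 1.253; z_{0.27} = -0.6128, z_{0.96} = 1.751.
σ = (1.253 − -0.2744)/(1.751 − (-0.6128)) = 0.646.
μ = -0.2744 − (-0.6128)·0.646 = 0.122.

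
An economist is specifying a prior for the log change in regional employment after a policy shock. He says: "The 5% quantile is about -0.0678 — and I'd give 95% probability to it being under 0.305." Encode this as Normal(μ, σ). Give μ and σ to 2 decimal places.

μ = 0.12, σ = 0.11

For Normal(μ,σ), the p-quantile is μ + z_p·σ. Here z_{0.05} = -1.645, z_{0.95} = 1.645.
So -0.0678 = μ − 1.645σ and 0.305 = μ + 1.645σ.
Subtracting: σ = (0.305 − -0.0678)/(1.645 − (-1.645)) = 0.11.
Then μ = -0.0678 − (-1.645)·0.11 = 0.12.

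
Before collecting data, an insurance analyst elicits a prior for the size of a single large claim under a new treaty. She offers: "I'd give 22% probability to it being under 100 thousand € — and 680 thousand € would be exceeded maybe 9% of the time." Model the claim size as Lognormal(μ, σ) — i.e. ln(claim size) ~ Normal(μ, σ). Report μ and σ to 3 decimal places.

If T ~ Lognormal(μ,σ) then ln T ~ Normal(μ,σ), so the p-quantile of ln T is μ + z_p·σ.
ln(100) = 4.605 and ln(680) = 6.522; z_{0.22} = -0.7722, z_{0.91} = 1.341.
σ = (6.522 − 4.605)/(1.341 − (-0.7722)) = 0.907.
μ = 4.605 − (-0.7722)·0.907 = 5.306.

μ ≈ 5.306, σ ≈ 0.907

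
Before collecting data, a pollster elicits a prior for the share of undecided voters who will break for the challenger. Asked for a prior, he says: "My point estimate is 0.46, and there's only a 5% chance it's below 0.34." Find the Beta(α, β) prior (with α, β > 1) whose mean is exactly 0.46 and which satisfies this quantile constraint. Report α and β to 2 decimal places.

α ≈ 20.70, β ≈ 24.30

With mean 0.46 fixed, write α = 0.46s, β = 0.54s where s = α+β.
Need P(θ < 0.34) = 0.05 under Beta(0.46s, 0.54s). Normal approximation: (q−m)/√(m(1−m)/s) ≈ z_{0.05} = -1.64, so s ≈ 0.46·0.54·(-1.64)²/(0.34−0.46)² = 46.7.
At s = 46.7: P(θ<0.34) ≈ 0.047. Adjusting to match 0.05 gives s ≈ 45.01.
So α = 0.46·45.01 ≈ 20.70, β = 0.54·45.01 ≈ 24.30.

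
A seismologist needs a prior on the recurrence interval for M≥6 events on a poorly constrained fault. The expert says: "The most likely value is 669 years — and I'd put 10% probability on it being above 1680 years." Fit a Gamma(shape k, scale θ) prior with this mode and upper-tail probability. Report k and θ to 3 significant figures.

k ≈ 3.27, θ ≈ 295

Gamma(k,θ) with k>1 has mode (k−1)θ, so θ = 669/(k−1).
Need P(X < 1680) = 0.9 with θ tied to k this way. Start at k = 2, θ = 669: P(X<1680) ≈ 0.715.
Too low — raise k to concentrate. Iterating converges to k ≈ 3.27.
Then θ = 669/(3.27−1) ≈ 295.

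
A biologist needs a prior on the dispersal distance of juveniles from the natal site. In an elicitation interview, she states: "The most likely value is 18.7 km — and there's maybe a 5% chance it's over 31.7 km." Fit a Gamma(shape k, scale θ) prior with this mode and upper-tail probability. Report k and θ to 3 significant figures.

Gamma(k,θ) with k>1 has mode (k−1)θ, so θ = 18.7/(k−1).
Need P(X < 31.7) = 0.95 with θ tied to k this way. Start at k = 2, θ = 18.7: P(X<31.7) ≈ 0.505.
Too low — raise k to concentrate. Iterating converges to k ≈ 11.
Then θ = 18.7/(11−1) ≈ 1.87.

k ≈ 11, θ ≈ 1.87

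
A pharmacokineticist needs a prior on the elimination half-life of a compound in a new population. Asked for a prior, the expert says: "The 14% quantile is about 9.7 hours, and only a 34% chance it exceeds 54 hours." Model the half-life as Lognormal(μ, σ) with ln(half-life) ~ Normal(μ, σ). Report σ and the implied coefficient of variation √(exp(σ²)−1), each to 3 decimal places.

If T ~ Lognormal(μ,σ) then ln T ~ Normal(μ,σ), so the p-quantile of ln T is μ + z_p·σ.
ln(9.7) = 2.272 and ln(54) = 3.989; z_{0.14} = -1.08, z_{0.66} = 0.4125.
σ = (3.989 − 2.272)/(0.4125 − (-1.08)) = 1.150.
μ = 2.272 − (-1.08)·1.150 = 3.515.
CV = √(exp(σ²)−1) = √(exp(1.3227)−1) = 1.659.

σ ≈ 1.150, CV ≈ 1.659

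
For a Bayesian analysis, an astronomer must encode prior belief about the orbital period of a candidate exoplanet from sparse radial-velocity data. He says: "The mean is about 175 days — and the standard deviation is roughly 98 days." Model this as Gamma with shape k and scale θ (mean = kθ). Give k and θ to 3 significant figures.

k ≈ 3.19, θ ≈ 54.9

For Gamma(k, scale θ): mean = kθ, variance = kθ², so CV = 1/√k.
CV = SD/mean = 98/175 = 0.56, hence k = 1/CV² = 3.19.
Then θ = mean/k = 175/3.19 = 54.9.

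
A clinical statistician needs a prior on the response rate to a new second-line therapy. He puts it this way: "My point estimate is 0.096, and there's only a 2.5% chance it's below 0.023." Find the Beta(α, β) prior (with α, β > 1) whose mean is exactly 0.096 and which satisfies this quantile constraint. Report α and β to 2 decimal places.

α ≈ 3.29, β ≈ 30.97

With mean 0.096 fixed, write α = 0.096s, β = 0.904s where s = α+β.
Need P(θ < 0.023) = 0.025 under Beta(0.096s, 0.904s). Normal approximation: (q−m)/√(m(1−m)/s) ≈ z_{0.025} = -1.96, so s ≈ 0.096·0.904·(-1.96)²/(0.023−0.096)² = 62.6.
At s = 62.6: P(θ<0.023) ≈ 0.003. Adjusting to match 0.025 gives s ≈ 34.26.
So α = 0.096·34.26 ≈ 3.29, β = 0.904·34.26 ≈ 30.97.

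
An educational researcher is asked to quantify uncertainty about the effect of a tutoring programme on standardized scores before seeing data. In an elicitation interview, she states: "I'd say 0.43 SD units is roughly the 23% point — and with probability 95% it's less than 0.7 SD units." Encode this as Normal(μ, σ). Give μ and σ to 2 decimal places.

The p-quantile of Normal(μ,σ) is μ + z_p·σ, with z_{0.23} = -0.7388 and z_{0.95} = 1.645.
Eliminate σ: μ = (z₂·x₁ − z₁·x₂)/(z₂ − z₁) = (1.645·0.43 − (-0.7388)·0.7)/2.384 = 0.51.
Then σ = (x₂ − x₁)/(z₂ − z₁) = (0.7 − 0.43)/2.384 = 0.11.

μ = 0.51, σ = 0.11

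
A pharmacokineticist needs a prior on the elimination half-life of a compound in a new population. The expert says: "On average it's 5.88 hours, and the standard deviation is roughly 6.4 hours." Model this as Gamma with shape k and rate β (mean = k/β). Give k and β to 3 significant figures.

For Gamma(k, rate β): mean = k/β, variance = k/β², so CV = 1/√k.
CV = SD/mean = 6.4/5.88 = 1.088, hence k = 1/CV² = 0.844.
Then β = k/mean = 0.844/5.88 = 0.144.

k ≈ 0.844, β ≈ 0.144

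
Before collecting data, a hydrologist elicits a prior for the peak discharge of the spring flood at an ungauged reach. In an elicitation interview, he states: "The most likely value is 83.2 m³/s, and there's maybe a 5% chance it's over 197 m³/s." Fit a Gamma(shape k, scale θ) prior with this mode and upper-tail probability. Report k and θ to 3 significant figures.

k ≈ 4.68, θ ≈ 22.6

Gamma(k,θ) with k>1 has mode (k−1)θ, so θ = 83.2/(k−1).
Need P(X < 197) = 0.95 with θ tied to k this way. Start at k = 2, θ = 83.2: P(X<197) ≈ 0.684.
Too low — raise k to concentrate. Iterating converges to k ≈ 4.68.
Then θ = 83.2/(4.68−1) ≈ 22.6.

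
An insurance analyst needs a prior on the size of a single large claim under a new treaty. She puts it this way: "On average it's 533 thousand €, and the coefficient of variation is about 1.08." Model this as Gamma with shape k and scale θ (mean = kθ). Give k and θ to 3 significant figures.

k ≈ 0.857, θ ≈ 622

For Gamma(k, scale θ): mean = kθ, variance = kθ², so CV = 1/√k.
CV = 1.08, hence k = 1/CV² = 0.857.
Then θ = mean/k = 533/0.857 = 622.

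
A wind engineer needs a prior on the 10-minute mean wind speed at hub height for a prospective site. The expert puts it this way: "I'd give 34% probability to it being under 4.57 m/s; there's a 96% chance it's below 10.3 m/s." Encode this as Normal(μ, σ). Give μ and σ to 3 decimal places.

For Normal(μ,σ), the p-quantile is μ + z_p·σ. Here z_{0.34} = -0.4125, z_{0.96} = 1.751.
So 4.57 = μ − 0.4125σ and 10.3 = μ + 1.751σ.
Subtracting: σ = (10.3 − 4.57)/(1.751 − (-0.4125)) = 2.649.
Then μ = 4.57 − (-0.4125)·2.649 = 5.663.

μ = 5.663, σ = 2.649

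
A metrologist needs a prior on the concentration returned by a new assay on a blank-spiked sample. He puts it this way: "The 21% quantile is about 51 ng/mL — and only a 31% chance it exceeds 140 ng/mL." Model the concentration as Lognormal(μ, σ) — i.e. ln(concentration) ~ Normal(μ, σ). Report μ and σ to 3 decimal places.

μ ≈ 4.557, σ ≈ 0.775

If T ~ Lognormal(μ,σ) then ln T ~ Normal(μ,σ), so the p-quantile of ln T is μ + z_p·σ.
ln(51) = 3.932 and ln(140) = 4.942; z_{0.21} = -0.8064, z_{0.69} = 0.4959.
σ = (4.942 − 3.932)/(0.4959 − (-0.8064)) = 0.775.
μ = 3.932 − (-0.8064)·0.775 = 4.557.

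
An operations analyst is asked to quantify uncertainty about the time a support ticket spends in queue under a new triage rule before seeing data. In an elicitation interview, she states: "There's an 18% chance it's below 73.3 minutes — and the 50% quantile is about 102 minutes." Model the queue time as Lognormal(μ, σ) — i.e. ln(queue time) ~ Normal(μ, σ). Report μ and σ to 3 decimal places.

If T ~ Lognormal(μ,σ) then ln T ~ Normal(μ,σ), so the p-quantile of ln T is μ + z_p·σ.
ln(73.3) = 4.295 and ln(102) = 4.625; z_{0.18} = -0.9154, z_{0.5} = 0.
σ = (4.625 − 4.295)/(0 − (-0.9154)) = 0.361.
μ = 4.295 − (-0.9154)·0.361 = 4.625.

μ ≈ 4.625, σ ≈ 0.361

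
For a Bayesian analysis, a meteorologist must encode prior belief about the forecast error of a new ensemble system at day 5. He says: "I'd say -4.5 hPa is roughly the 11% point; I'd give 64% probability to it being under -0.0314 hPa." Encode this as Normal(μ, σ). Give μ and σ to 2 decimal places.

For Normal(μ,σ), the p-quantile is μ + z_p·σ. Here z_{0.11} = -1.227, z_{0.64} = 0.3585.
So -4.5 = μ − 1.227σ and -0.0314 = μ + 0.3585σ.
Subtracting: σ = (-0.0314 − -4.5)/(0.3585 − (-1.227)) = 2.82.
Then μ = -4.5 − (-1.227)·2.82 = -1.04.

μ = -1.04, σ = 2.82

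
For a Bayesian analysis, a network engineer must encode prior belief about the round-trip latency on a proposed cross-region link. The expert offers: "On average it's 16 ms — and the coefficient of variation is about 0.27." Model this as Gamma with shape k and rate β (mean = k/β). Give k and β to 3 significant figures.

For Gamma(k, rate β): mean = k/β, variance = k/β², so CV = 1/√k.
CV = 0.27, hence k = 1/CV² = 13.7.
Then β = k/mean = 13.7/16 = 0.857.

k ≈ 13.7, β ≈ 0.857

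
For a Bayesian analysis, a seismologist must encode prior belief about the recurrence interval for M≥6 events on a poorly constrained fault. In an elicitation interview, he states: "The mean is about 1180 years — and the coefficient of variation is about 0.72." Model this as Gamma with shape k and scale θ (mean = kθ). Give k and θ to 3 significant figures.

k ≈ 1.93, θ ≈ 612

For Gamma(k, scale θ): mean = kθ, variance = kθ², so CV = 1/√k.
CV = 0.72, hence k = 1/CV² = 1.93.
Then θ = mean/k = 1180/1.93 = 612.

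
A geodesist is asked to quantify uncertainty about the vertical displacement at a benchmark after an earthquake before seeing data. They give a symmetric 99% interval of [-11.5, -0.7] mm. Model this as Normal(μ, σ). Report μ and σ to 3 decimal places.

A symmetric 99% interval runs μ ± z·σ with z = 2.576.
Half-width = 5.4, so σ = 5.4/2.576 = 2.096.
μ is the interval midpoint, -6.100.

μ = -6.100, σ = 2.096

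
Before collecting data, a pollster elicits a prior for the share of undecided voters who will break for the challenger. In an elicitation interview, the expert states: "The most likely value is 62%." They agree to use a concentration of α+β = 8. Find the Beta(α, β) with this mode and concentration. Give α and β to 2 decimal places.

For α,β > 1 the Beta mode is (α−1)/(α+β−2). With α+β = 8, the mode is (α−1)/6.
Set (α−1)/6 = 0.62 → α = 1 + 0.62·6 = 4.72.
β = 8 − α = 3.28.

α = 4.72, β = 3.28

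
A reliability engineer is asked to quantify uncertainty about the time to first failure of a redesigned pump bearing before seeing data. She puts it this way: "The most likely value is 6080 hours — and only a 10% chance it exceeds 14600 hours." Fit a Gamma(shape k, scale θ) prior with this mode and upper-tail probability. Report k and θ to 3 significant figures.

Gamma(k,θ) with k>1 has mode (k−1)θ, so θ = 6080/(k−1).
Need P(X < 14600) = 0.9 with θ tied to k this way. Start at k = 2, θ = 6080: P(X<14600) ≈ 0.692.
Too low — raise k to concentrate. Iterating converges to k ≈ 3.51.
Then θ = 6080/(3.51−1) ≈ 2430.

k ≈ 3.51, θ ≈ 2430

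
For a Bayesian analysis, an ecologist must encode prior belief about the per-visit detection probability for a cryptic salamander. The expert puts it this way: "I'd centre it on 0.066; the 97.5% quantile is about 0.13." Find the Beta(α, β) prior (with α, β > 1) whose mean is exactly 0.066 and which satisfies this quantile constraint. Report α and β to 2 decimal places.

With mean 0.066 fixed, write α = 0.066s, β = 0.934s where s = α+β.
Need P(θ < 0.13) = 0.975 under Beta(0.066s, 0.934s). Normal approximation: (q−m)/√(m(1−m)/s) ≈ z_{0.975} = 1.96, so s ≈ 0.066·0.934·(1.96)²/(0.13−0.066)² = 57.8.
At s = 57.8: P(θ<0.13) ≈ 0.957. Adjusting to match 0.975 gives s ≈ 78.67.
So α = 0.066·78.67 ≈ 5.19, β = 0.934·78.67 ≈ 73.48.

α ≈ 5.19, β ≈ 73.48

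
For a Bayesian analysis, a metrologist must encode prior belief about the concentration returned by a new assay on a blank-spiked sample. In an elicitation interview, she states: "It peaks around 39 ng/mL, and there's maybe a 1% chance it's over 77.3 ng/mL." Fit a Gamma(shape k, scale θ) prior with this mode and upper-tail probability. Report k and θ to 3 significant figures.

k ≈ 11.5, θ ≈ 3.71

Gamma(k,θ) with k>1 has mode (k−1)θ, so θ = 39/(k−1).
Need P(X < 77.3) = 0.99 with θ tied to k this way. Start at k = 2, θ = 39: P(X<77.3) ≈ 0.589.
Too low — raise k to concentrate. Iterating converges to k ≈ 11.5.
Then θ = 39/(11.5−1) ≈ 3.71.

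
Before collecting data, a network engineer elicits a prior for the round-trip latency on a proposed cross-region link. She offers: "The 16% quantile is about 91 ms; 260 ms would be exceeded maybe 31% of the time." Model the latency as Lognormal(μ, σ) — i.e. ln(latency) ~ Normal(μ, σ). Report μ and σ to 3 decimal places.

μ ≈ 5.211, σ ≈ 0.704

If T ~ Lognormal(μ,σ) then ln T ~ Normal(μ,σ), so the p-quantile of ln T is μ + z_p·σ.
ln(91) = 4.511 and ln(260) = 5.561; z_{0.16} = -0.9945, z_{0.69} = 0.4959.
σ = (5.561 − 4.511)/(0.4959 − (-0.9945)) = 0.704.
μ = 4.511 − (-0.9945)·0.704 = 5.211.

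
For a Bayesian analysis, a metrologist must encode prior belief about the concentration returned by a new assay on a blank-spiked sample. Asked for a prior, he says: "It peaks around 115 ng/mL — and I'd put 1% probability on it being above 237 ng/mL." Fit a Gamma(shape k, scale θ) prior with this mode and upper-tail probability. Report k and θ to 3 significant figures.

k ≈ 10.3, θ ≈ 12.3

Gamma(k,θ) with k>1 has mode (k−1)θ, so θ = 115/(k−1).
Need P(X < 237) = 0.99 with θ tied to k this way. Start at k = 2, θ = 115: P(X<237) ≈ 0.610.
Too low — raise k to concentrate. Iterating converges to k ≈ 10.3.
Then θ = 115/(10.3−1) ≈ 12.3.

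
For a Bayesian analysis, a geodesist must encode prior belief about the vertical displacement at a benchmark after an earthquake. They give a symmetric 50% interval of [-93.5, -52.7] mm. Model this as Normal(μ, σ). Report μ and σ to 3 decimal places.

μ = -73.100, σ = 30.245

A symmetric 50% interval runs μ ± z·σ with z = 0.6745.
Half-width = 20.4, so σ = 20.4/0.6745 = 30.245.
μ is the interval midpoint, -73.100.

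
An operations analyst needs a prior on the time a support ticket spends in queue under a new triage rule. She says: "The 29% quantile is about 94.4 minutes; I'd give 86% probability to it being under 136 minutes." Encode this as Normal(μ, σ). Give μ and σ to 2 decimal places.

The p-quantile of Normal(μ,σ) is μ + z_p·σ, with z_{0.29} = -0.5534 and z_{0.86} = 1.08.
Eliminate σ: μ = (z₂·x₁ − z₁·x₂)/(z₂ − z₁) = (1.08·94.4 − (-0.5534)·136)/1.634 = 108.49.
Then σ = (x₂ − x₁)/(z₂ − z₁) = (136 − 94.4)/1.634 = 25.46.

μ = 108.49, σ = 25.46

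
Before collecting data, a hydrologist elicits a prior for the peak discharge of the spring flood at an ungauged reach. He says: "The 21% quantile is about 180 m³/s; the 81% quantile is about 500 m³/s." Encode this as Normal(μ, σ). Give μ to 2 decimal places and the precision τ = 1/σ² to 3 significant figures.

μ = 333.21, τ = 2.77e-05

For Normal(μ,σ), the p-quantile is μ + z_p·σ. Here z_{0.21} = -0.8064, z_{0.81} = 0.8779.
So 180 = μ − 0.8064σ and 500 = μ + 0.8779σ.
Subtracting: σ = (500 − 180)/(0.8779 − (-0.8064)) = 189.99.
Then μ = 180 − (-0.8064)·189.99 = 333.21.
Precision τ = 1/σ² = 1/190² = 2.77e-05.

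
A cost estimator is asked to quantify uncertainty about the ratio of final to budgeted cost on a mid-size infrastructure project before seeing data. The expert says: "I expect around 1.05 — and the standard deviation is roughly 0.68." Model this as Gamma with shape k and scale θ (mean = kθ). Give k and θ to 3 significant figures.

k ≈ 2.38, θ ≈ 0.44

For Gamma(k, scale θ): mean = kθ, variance = kθ², so CV = 1/√k.
CV = SD/mean = 0.68/1.05 = 0.6476, hence k = 1/CV² = 2.38.
Then θ = mean/k = 1.05/2.38 = 0.44.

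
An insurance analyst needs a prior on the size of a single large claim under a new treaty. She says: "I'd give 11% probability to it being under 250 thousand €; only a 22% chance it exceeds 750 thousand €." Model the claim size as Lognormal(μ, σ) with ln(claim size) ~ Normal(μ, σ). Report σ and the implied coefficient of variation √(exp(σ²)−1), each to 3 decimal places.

σ ≈ 0.550, CV ≈ 0.594

If T ~ Lognormal(μ,σ) then ln T ~ Normal(μ,σ), so the p-quantile of ln T is μ + z_p·σ.
ln(250) = 5.521 and ln(750) = 6.62; z_{0.11} = -1.227, z_{0.78} = 0.7722.
σ = (6.62 − 5.521)/(0.7722 − (-1.227)) = 0.550.
μ = 5.521 − (-1.227)·0.550 = 6.196.
CV = √(exp(σ²)−1) = √(exp(0.3021)−1) = 0.594.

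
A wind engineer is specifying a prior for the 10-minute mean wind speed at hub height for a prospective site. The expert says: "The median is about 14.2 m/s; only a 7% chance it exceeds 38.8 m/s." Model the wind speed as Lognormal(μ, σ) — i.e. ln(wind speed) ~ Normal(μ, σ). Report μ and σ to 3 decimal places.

If T ~ Lognormal(μ,σ) then ln T ~ Normal(μ,σ), so the p-quantile of ln T is μ + z_p·σ.
ln(14.2) = 2.653 and ln(38.8) = 3.658; z_{0.5} = 0, z_{0.93} = 1.476.
σ = (3.658 − 2.653)/(1.476 − (0)) = 0.681.
μ = 2.653 − (0)·0.681 = 2.653.

μ ≈ 2.653, σ ≈ 0.681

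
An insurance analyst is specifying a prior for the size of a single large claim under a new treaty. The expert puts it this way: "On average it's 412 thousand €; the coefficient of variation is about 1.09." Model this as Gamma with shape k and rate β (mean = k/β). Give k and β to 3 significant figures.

For Gamma(k, rate β): mean = k/β, variance = k/β², so CV = 1/√k.
CV = 1.09, hence k = 1/CV² = 0.842.
Then β = k/mean = 0.842/412 = 0.00204.

k ≈ 0.842, β ≈ 0.00204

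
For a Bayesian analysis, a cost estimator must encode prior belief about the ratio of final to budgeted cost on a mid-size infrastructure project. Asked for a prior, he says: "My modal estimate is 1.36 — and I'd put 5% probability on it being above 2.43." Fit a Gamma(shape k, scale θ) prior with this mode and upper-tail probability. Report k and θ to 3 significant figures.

Gamma(k,θ) with k>1 has mode (k−1)θ, so θ = 1.36/(k−1).
Need P(X < 2.43) = 0.95 with θ tied to k this way. Start at k = 2, θ = 1.36: P(X<2.43) ≈ 0.533.
Too low — raise k to concentrate. Iterating converges to k ≈ 9.28.
Then θ = 1.36/(9.28−1) ≈ 0.164.

k ≈ 9.28, θ ≈ 0.164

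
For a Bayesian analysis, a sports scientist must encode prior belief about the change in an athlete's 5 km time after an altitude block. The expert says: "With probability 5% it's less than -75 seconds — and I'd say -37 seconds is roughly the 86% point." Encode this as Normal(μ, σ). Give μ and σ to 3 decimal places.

The p-quantile of Normal(μ,σ) is μ + z_p·σ, with z_{0.05} = -1.645 and z_{0.86} = 1.08.
Eliminate σ: μ = (z₂·x₁ − z₁·x₂)/(z₂ − z₁) = (1.08·-75 − (-1.645)·-37)/2.725 = -52.064.
Then σ = (x₂ − x₁)/(z₂ − z₁) = (-37 − -75)/2.725 = 13.944.

μ = -52.064, σ = 13.944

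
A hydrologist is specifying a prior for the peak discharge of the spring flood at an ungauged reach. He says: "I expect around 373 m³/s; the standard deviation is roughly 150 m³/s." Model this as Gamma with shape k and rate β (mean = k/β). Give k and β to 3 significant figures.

k ≈ 6.18, β ≈ 0.0166

For Gamma(k, rate β): mean = k/β, variance = k/β², so CV = 1/√k.
CV = SD/mean = 150/373 = 0.4021, hence k = 1/CV² = 6.18.
Then β = k/mean = 6.18/373 = 0.0166.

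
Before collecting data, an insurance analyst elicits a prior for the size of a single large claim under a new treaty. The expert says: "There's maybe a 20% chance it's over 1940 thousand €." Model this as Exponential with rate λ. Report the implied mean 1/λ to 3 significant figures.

mean ≈ 1210 thousand €

P(T > 1940.0) = e^(−λ·1940.0) = 0.2, so λ = −ln(0.2)/1940.0 = 0.00083.
Mean = 1/λ = 1210 thousand €.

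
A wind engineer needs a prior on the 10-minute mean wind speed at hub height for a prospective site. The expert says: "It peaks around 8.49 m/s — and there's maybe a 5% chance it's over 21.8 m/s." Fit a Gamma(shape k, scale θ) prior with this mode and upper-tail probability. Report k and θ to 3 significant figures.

Gamma(k,θ) with k>1 has mode (k−1)θ, so θ = 8.49/(k−1).
Need P(X < 21.8) = 0.95 with θ tied to k this way. Start at k = 2, θ = 8.49: P(X<21.8) ≈ 0.726.
Too low — raise k to concentrate. Iterating converges to k ≈ 4.04.
Then θ = 8.49/(4.04−1) ≈ 2.79.

k ≈ 4.04, θ ≈ 2.79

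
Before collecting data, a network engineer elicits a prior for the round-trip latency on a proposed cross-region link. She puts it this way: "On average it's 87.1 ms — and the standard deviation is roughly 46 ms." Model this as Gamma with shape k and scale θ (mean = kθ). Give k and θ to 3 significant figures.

k ≈ 3.59, θ ≈ 24.3

For Gamma(k, scale θ): mean = kθ, variance = kθ², so CV = 1/√k.
CV = SD/mean = 46/87.1 = 0.5281, hence k = 1/CV² = 3.59.
Then θ = mean/k = 87.1/3.59 = 24.3.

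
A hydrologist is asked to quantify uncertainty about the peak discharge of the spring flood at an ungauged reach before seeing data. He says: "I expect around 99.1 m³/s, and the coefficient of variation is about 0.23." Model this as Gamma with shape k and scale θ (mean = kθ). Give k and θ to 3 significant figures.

k ≈ 18.9, θ ≈ 5.24

For Gamma(k, scale θ): mean = kθ, variance = kθ², so CV = 1/√k.
CV = 0.23, hence k = 1/CV² = 18.9.
Then θ = mean/k = 99.1/18.9 = 5.24.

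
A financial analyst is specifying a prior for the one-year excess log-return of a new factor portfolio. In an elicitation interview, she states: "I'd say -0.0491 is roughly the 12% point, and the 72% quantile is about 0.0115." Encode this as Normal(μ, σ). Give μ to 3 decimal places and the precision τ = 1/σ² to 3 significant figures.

The p-quantile of Normal(μ,σ) is μ + z_p·σ, with z_{0.12} = -1.175 and z_{0.72} = 0.5828.
Eliminate σ: μ = (z₂·x₁ − z₁·x₂)/(z₂ − z₁) = (0.5828·-0.0491 − (-1.175)·0.0115)/1.758 = -0.009.
Then σ = (x₂ − x₁)/(z₂ − z₁) = (0.0115 − -0.0491)/1.758 = 0.034.
Precision τ = 1/σ² = 1/0.03447² = 841.

μ = -0.009, τ = 841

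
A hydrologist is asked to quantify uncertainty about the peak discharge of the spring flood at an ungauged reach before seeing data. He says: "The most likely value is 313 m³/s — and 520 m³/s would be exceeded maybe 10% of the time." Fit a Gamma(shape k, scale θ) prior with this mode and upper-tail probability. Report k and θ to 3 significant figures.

k ≈ 8.33, θ ≈ 42.7

Gamma(k,θ) with k>1 has mode (k−1)θ, so θ = 313/(k−1).
Need P(X < 520) = 0.9 with θ tied to k this way. Start at k = 2, θ = 313: P(X<520) ≈ 0.495.
Too low — raise k to concentrate. Iterating converges to k ≈ 8.33.
Then θ = 313/(8.33−1) ≈ 42.7.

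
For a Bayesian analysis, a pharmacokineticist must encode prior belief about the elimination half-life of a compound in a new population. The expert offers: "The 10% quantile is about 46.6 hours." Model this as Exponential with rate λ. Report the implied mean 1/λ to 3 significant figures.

mean ≈ 442 hours

P(T < 46.6) = 1 − e^(−λ·46.6) = 0.1, so λ = −ln(1−0.1)/46.6 = −ln(0.9)/46.6 = 0.00226.
Mean = 1/λ = 442 hours.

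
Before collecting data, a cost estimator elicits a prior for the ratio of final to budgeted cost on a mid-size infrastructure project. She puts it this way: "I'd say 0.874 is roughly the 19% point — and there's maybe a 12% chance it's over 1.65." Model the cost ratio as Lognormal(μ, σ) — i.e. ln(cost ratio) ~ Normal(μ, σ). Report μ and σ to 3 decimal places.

μ ≈ 0.137, σ ≈ 0.310

If T ~ Lognormal(μ,σ) then ln T ~ Normal(μ,σ), so the p-quantile of ln T is μ + z_p·σ.
ln(0.874) = -0.1347 and ln(1.65) = 0.5008; z_{0.19} = -0.8779, z_{0.88} = 1.175.
σ = (0.5008 − -0.1347)/(1.175 − (-0.8779)) = 0.310.
μ = -0.1347 − (-0.8779)·0.310 = 0.137.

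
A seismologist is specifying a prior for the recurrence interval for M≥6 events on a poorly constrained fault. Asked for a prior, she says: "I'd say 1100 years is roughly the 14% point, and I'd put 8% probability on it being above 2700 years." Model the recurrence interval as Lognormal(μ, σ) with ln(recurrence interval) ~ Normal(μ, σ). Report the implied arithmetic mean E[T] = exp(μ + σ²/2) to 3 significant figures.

E[T] ≈ 1730 years

If T ~ Lognormal(μ,σ) then ln T ~ Normal(μ,σ), so the p-quantile of ln T is μ + z_p·σ.
ln(1100) = 7.003 and ln(2700) = 7.901; z_{0.14} = -1.08, z_{0.92} = 1.405.
σ = (7.901 − 7.003)/(1.405 − (-1.08)) = 0.361.
μ = 7.003 − (-1.08)·0.361 = 7.393.
E[T] = exp(μ + σ²/2) = exp(7.393 + 0.0653) = 1730 years.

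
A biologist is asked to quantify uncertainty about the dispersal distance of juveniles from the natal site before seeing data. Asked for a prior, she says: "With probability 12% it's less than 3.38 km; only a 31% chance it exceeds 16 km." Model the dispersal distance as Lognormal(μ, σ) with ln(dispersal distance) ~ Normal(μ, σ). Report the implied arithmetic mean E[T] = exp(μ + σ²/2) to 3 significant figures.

If T ~ Lognormal(μ,σ) then ln T ~ Normal(μ,σ), so the p-quantile of ln T is μ + z_p·σ.
ln(3.38) = 1.218 and ln(16) = 2.773; z_{0.12} = -1.175, z_{0.69} = 0.4959.
σ = (2.773 − 1.218)/(0.4959 − (-1.175)) = 0.930.
μ = 1.218 − (-1.175)·0.930 = 2.311.
E[T] = exp(μ + σ²/2) = exp(2.311 + 0.4329) = 15.6 km.

E[T] ≈ 15.6 km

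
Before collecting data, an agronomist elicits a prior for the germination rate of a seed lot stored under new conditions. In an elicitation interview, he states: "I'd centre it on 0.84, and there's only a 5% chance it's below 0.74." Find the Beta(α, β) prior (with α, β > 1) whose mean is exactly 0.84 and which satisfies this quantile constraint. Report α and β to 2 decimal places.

With mean 0.84 fixed, write α = 0.84s, β = 0.16s where s = α+β.
Need P(θ < 0.74) = 0.05 under Beta(0.84s, 0.16s). Normal approximation: (q−m)/√(m(1−m)/s) ≈ z_{0.05} = -1.64, so s ≈ 0.84·0.16·(-1.64)²/(0.74−0.84)² = 36.4.
At s = 36.4: P(θ<0.74) ≈ 0.062. Adjusting to match 0.05 gives s ≈ 42.38.
So α = 0.84·42.38 ≈ 35.60, β = 0.16·42.38 ≈ 6.78.

α ≈ 35.60, β ≈ 6.78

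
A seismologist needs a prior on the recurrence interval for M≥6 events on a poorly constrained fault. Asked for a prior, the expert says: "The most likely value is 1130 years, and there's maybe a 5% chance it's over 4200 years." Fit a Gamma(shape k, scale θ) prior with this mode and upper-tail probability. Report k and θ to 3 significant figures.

k ≈ 2.48, θ ≈ 763

Gamma(k,θ) with k>1 has mode (k−1)θ, so θ = 1130/(k−1).
Need P(X < 4200) = 0.95 with θ tied to k this way. Start at k = 2, θ = 1130: P(X<4200) ≈ 0.885.
Too low — raise k to concentrate. Iterating converges to k ≈ 2.48.
Then θ = 1130/(2.48−1) ≈ 763.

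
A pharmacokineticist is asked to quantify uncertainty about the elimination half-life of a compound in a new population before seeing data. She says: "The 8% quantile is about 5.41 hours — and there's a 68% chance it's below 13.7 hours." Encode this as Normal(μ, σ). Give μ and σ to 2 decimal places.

μ = 11.63, σ = 4.43

The p-quantile of Normal(μ,σ) is μ + z_p·σ, with z_{0.08} = -1.405 and z_{0.68} = 0.4677.
Eliminate σ: μ = (z₂·x₁ − z₁·x₂)/(z₂ − z₁) = (0.4677·5.41 − (-1.405)·13.7)/1.873 = 11.63.
Then σ = (x₂ − x₁)/(z₂ − z₁) = (13.7 − 5.41)/1.873 = 4.43.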